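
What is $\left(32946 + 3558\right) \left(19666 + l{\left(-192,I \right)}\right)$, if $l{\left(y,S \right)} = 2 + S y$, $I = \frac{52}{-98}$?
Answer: $\frac{35362300896}{49} \approx 7.2168 \cdot 10^{8}$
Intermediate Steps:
$I = - \frac{26}{49}$ ($I = 52 \left(- \frac{1}{98}\right) = - \frac{26}{49} \approx -0.53061$)
$\left(32946 + 3558\right) \left(19666 + l{\left(-192,I \right)}\right) = \left(32946 + 3558\right) \left(19666 + \left(2 - - \frac{4992}{49}\right)\right) = 36504 \left(19666 + \left(2 + \frac{4992}{49}\right)\right) = 36504 \left(19666 + \frac{5090}{49}\right) = 36504 \cdot \frac{968724}{49} = \frac{35362300896}{49}$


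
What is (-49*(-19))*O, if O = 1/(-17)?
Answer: -931/17 ≈ -54.765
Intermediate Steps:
O = -1/17 ≈ -0.058824
(-49*(-19))*O = -49*(-19)*(-1/17) = 931*(-1/17) = -931/17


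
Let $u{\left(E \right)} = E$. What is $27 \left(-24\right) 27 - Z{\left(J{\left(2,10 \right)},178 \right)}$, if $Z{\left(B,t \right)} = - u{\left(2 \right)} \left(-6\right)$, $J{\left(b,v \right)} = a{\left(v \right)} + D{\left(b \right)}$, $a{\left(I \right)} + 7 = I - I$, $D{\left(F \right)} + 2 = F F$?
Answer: $-17508$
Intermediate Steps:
$D{\left(F \right)} = -2 + F^{2}$ ($D{\left(F \right)} = -2 + F F = -2 + F^{2}$)
$a{\left(I \right)} = -7$ ($a{\left(I \right)} = -7 + \left(I - I\right) = -7 + 0 = -7$)
$J{\left(b,v \right)} = -9 + b^{2}$ ($J{\left(b,v \right)} = -7 + \left(-2 + b^{2}\right) = -9 + b^{2}$)
$Z{\left(B,t \right)} = 12$ ($Z{\left(B,t \right)} = \left(-1\right) 2 \left(-6\right) = \left(-2\right) \left(-6\right) = 12$)
$27 \left(-24\right) 27 - Z{\left(J{\left(2,10 \right)},178 \right)} = 27 \left(-24\right) 27 - 12 = \left(-648\right) 27 - 12 = -17496 - 12 = -17508$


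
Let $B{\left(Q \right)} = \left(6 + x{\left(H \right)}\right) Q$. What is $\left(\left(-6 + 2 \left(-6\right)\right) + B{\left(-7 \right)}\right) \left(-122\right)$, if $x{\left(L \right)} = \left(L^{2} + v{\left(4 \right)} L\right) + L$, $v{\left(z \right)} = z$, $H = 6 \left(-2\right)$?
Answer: $79056$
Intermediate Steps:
$H = -12$
$x{\left(L \right)} = L^{2} + 5 L$ ($x{\left(L \right)} = \left(L^{2} + 4 L\right) + L = L^{2} + 5 L$)
$B{\left(Q \right)} = 90 Q$ ($B{\left(Q \right)} = \left(6 - 12 \left(5 - 12\right)\right) Q = \left(6 - -84\right) Q = \left(6 + 84\right) Q = 90 Q$)
$\left(\left(-6 + 2 \left(-6\right)\right) + B{\left(-7 \right)}\right) \left(-122\right) = \left(\left(-6 + 2 \left(-6\right)\right) + 90 \left(-7\right)\right) \left(-122\right) = \left(\left(-6 - 12\right) - 630\right) \left(-122\right) = \left(-18 - 630\right) \left(-122\right) = \left(-648\right) \left(-122\right) = 79056$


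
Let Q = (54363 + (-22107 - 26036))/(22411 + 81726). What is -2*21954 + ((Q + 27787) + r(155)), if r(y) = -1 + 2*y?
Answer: -1646608024/104137 ≈ -15812.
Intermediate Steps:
Q = 6220/104137 (Q = (54363 - 48143)/104137 = 6220*(1/104137) = 6220/104137 ≈ 0.059729)
-2*21954 + ((Q + 27787) + r(155)) = -2*21954 + ((6220/104137 + 27787) + (-1 + 2*155)) = -43908 + (2893661039/104137 + (-1 + 310)) = -43908 + (2893661039/104137 + 309) = -43908 + 2925839372/104137 = -1646608024/104137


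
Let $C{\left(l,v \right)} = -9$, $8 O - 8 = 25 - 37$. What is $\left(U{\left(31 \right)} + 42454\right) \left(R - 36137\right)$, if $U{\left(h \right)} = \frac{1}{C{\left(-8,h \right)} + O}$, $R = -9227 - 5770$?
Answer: $- \frac{41245911616}{19} \approx -2.1708 \cdot 10^{9}$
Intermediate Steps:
$O = - \frac{1}{2}$ ($O = 1 + \frac{25 - 37}{8} = 1 + \frac{1}{8} \left(-12\right) = 1 - \frac{3}{2} = - \frac{1}{2} \approx -0.5$)
$R = -14997$
$U{\left(h \right)} = - \frac{2}{19}$ ($U{\left(h \right)} = \frac{1}{-9 - \frac{1}{2}} = \frac{1}{- \frac{19}{2}} = - \frac{2}{19}$)
$\left(U{\left(31 \right)} + 42454\right) \left(R - 36137\right) = \left(- \frac{2}{19} + 42454\right) \left(-14997 - 36137\right) = \frac{806624}{19} \left(-51134\right) = - \frac{41245911616}{19}$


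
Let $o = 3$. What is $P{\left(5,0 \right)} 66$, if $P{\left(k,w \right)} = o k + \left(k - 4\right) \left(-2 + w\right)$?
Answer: $858$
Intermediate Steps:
$P{\left(k,w \right)} = 3 k + \left(-4 + k\right) \left(-2 + w\right)$ ($P{\left(k,w \right)} = 3 k + \left(k - 4\right) \left(-2 + w\right) = 3 k + \left(-4 + k\right) \left(-2 + w\right)$)
$P{\left(5,0 \right)} 66 = \left(8 + 5 - 0 + 5 \cdot 0\right) 66 = \left(8 + 5 + 0 + 0\right) 66 = 13 \cdot 66 = 858$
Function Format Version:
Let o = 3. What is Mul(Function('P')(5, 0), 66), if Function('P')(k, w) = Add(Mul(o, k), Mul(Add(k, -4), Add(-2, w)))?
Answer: 858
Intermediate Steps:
Function('P')(k, w) = Add(Mul(3, k), Mul(Add(-4, k), Add(-2, w))) (Function('P')(k, w) = Add(Mul(3, k), Mul(Add(k, -4), Add(-2, w))) = Add(Mul(3, k), Mul(Add(-4, k), Add(-2, w))))
Mul(Function('P')(5, 0), 66) = Mul(Add(8, 5, Mul(-4, 0), Mul(5, 0)), 66) = Mul(Add(8, 5, 0, 0), 66) = Mul(13, 66) = 858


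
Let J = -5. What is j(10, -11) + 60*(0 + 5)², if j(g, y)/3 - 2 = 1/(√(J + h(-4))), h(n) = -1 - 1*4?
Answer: 1506 - 3*I*√10/10 ≈ 1506.0 - 0.94868*I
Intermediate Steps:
h(n) = -5 (h(n) = -1 - 4 = -5)
j(g, y) = 6 - 3*I*√10/10 (j(g, y) = 6 + 3/(√(-5 - 5)) = 6 + 3/(√(-10)) = 6 + 3/((I*√10)) = 6 + 3*(-I*√10/10) = 6 - 3*I*√10/10)
j(10, -11) + 60*(0 + 5)² = (6 - 3*I*√10/10) + 60*(0 + 5)² = (6 - 3*I*√10/10) + 60*5² = (6 - 3*I*√10/10) + 60*25 = (6 - 3*I*√10/10) + 1500 = 1506 - 3*I*√10/10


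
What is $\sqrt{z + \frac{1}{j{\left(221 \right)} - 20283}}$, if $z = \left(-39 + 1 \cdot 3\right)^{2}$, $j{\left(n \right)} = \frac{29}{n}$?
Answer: $\frac{\sqrt{26040438570578422}}{4482514} \approx 36.0$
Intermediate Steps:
$z = 1296$ ($z = \left(-39 + 3\right)^{2} = \left(-36\right)^{2} = 1296$)
$\sqrt{z + \frac{1}{j{\left(221 \right)} - 20283}} = \sqrt{1296 + \frac{1}{\frac{29}{221} - 20283}} = \sqrt{1296 + \frac{1}{- \frac{4482514}{221}}} = \sqrt{1296 - \frac{221}{4482514}} = \sqrt{\frac{5809337923}{4482514}} = \frac{\sqrt{26040438570578422}}{4482514}$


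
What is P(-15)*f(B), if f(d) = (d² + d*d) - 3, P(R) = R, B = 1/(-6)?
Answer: 265/6 ≈ 44.167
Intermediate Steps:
B = -⅙ ≈ -0.16667
f(d) = -3 + 2*d² (f(d) = (d² + d²) - 3 = 2*d² - 3 = -3 + 2*d²)
P(-15)*f(B) = -15*(-3 + 2*(-⅙)²) = -15*(-3 + 2*(1/36)) = -15*(-3 + 1/18) = -15*(-53/18) = 265/6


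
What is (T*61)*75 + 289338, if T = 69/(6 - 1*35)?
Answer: 8075127/29 ≈ 2.7845e+5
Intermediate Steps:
T = -69/29 (T = 69/(6 - 35) = 69/(-29) = 69*(-1/29) = -69/29 ≈ -2.3793)
(T*61)*75 + 289338 = -69/29*61*75 + 289338 = -4209/29*75 + 289338 = -315675/29 + 289338 = 8075127/29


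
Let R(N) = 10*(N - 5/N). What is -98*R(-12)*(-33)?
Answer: -374605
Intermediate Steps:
R(N) = -50/N + 10*N
-98*R(-12)*(-33) = -98*(-50/(-12) + 10*(-12))*(-33) = -98*(-50*(-1/12) - 120)*(-33) = -98*(25/6 - 120)*(-33) = -98*(-695/6)*(-33) = (34055/3)*(-33) = -374605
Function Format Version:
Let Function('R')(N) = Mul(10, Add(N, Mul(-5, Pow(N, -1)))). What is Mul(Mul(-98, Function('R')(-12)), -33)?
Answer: -374605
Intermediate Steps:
Function('R')(N) = Add(Mul(-50, Pow(N, -1)), Mul(10, N))
Mul(Mul(-98, Function('R')(-12)), -33) = Mul(Mul(-98, Add(Mul(-50, Pow(-12, -1)), Mul(10, -12))), -33) = Mul(Mul(-98, Add(Mul(-50, Rational(-1, 12)), -120)), -33) = Mul(Mul(-98, Add(Rational(25, 6), -120)), -33) = Mul(Mul(-98, Rational(-695, 6)), -33) = Mul(Rational(34055, 3), -33) = -374605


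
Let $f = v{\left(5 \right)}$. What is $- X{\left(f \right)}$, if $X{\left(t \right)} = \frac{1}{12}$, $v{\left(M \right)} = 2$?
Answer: $- \frac{1}{12} \approx -0.083333$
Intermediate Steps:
$f = 2$
$X{\left(t \right)} = \frac{1}{12}$
$- X{\left(f \right)} = \left(-1\right) \frac{1}{12} = - \frac{1}{12}$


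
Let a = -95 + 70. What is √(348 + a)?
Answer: √323 ≈ 17.972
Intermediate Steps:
a = -25
√(348 + a) = √(348 - 25) = √323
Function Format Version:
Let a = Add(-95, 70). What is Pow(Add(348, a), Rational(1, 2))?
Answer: Pow(323, Rational(1, 2)) ≈ 17.972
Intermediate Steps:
a = -25
Pow(Add(348, a), Rational(1, 2)) = Pow(Add(348, -25), Rational(1, 2)) = Pow(323, Rational(1, 2))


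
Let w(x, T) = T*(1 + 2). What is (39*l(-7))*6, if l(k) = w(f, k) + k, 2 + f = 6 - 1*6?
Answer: -6552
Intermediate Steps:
f = -2 (f = -2 + (6 - 1*6) = -2 + (6 - 6) = -2 + 0 = -2)
w(x, T) = 3*T (w(x, T) = T*3 = 3*T)
l(k) = 4*k (l(k) = 3*k + k = 4*k)
(39*l(-7))*6 = (39*(4*(-7)))*6 = (39*(-28))*6 = -1092*6 = -6552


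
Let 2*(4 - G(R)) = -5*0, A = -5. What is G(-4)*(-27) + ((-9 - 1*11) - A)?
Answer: -123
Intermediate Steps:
G(R) = 4 (G(R) = 4 - (-5)*0/2 = 4 - ½*0 = 4 + 0 = 4)
G(-4)*(-27) + ((-9 - 1*11) - A) = 4*(-27) + ((-9 - 1*11) - 1*(-5)) = -108 + ((-9 - 11) + 5) = -108 + (-20 + 5) = -108 - 15 = -123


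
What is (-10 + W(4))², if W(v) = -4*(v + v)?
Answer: 1764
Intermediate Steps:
W(v) = -8*v
(-10 + W(4))² = (-10 - 8*4)² = (-10 - 32)² = (-42)² = 1764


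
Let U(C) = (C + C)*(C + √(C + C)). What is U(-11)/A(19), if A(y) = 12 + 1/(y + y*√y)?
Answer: 18865594/935255 - 4598*√19/935255 - 1715054*I*√22/935255 + 418*I*√418/935255 ≈ 20.15 - 8.5921*I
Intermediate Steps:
A(y) = 12 + 1/(y + y^(3/2))
U(C) = 2*C*(C + √2*√C) (U(C) = (2*C)*(C + √(2*C)) = (2*C)*(C + √2*√C) = 2*C*(C + √2*√C))
U(-11)/A(19) = (2*(-11)² + 2*√2*(-11)^(3/2))/(((1 + 12*19 + 12*19^(3/2))/(19 + 19^(3/2)))) = (2*121 + 2*√2*(-11*I*√11))/(((1 + 228 + 12*(19*√19))/(19 + 19*√19))) = (242 - 22*I*√22)/(((1 + 228 + 228*√19)/(19 + 19*√19))) = (242 - 22*I*√22)/(((229 + 228*√19)/(19 + 19*√19))) = ((19 + 19*√19)/(229 + 228*√19))*(242 - 22*I*√22) = (19 + 19*√19)*(242 - 22*I*√22)/(229 + 228*√19)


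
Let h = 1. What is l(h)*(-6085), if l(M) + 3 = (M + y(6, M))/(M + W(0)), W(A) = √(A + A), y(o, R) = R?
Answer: 6085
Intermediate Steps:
W(A) = √2*√A (W(A) = √(2*A) = √2*√A)
l(M) = -1 (l(M) = -3 + (M + M)/(M + √2*√0) = -3 + (2*M)/(M + √2*0) = -3 + (2*M)/(M + 0) = -3 + (2*M)/M = -3 + 2 = -1)
l(h)*(-6085) = -1*(-6085) = 6085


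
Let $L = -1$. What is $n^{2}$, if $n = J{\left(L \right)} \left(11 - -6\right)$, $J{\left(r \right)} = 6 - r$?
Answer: $14161$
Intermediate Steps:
$n = 119$ ($n = \left(6 - -1\right) \left(11 - -6\right) = \left(6 + 1\right) \left(11 + 6\right) = 7 \cdot 17 = 119$)
$n^{2} = 119^{2} = 14161$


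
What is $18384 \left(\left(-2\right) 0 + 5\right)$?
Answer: $91920$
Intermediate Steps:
$18384 \left(\left(-2\right) 0 + 5\right) = 18384 \left(0 + 5\right) = 18384 \cdot 5 = 91920$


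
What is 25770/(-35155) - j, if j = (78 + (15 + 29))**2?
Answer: -104654558/7031 ≈ -14885.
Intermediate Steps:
j = 14884 (j = (78 + 44)**2 = 122**2 = 14884)
25770/(-35155) - j = 25770/(-35155) - 1*14884 = 25770*(-1/35155) - 14884 = -5154/7031 - 14884 = -104654558/7031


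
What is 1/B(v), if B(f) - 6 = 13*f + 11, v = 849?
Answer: 1/11054 ≈ 9.0465e-5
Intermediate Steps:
B(f) = 17 + 13*f (B(f) = 6 + (13*f + 11) = 6 + (11 + 13*f) = 17 + 13*f)
1/B(v) = 1/(17 + 13*849) = 1/(17 + 11037) = 1/11054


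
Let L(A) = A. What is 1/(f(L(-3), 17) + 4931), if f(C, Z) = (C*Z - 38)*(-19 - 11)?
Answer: 1/7601 ≈ 0.00013156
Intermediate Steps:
f(C, Z) = 1140 - 30*C*Z (f(C, Z) = (-38 + C*Z)*(-30) = 1140 - 30*C*Z)
1/(f(L(-3), 17) + 4931) = 1/((1140 - 30*(-3)*17) + 4931) = 1/((1140 + 1530) + 4931) = 1/(2670 + 4931) = 1/7601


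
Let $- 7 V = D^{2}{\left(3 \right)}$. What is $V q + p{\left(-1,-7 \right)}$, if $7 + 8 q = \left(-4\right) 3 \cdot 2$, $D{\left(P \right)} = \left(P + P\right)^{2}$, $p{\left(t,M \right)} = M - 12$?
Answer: $\frac{4889}{7} \approx 698.43$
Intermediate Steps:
$p{\left(t,M \right)} = -12 + M$
$D{\left(P \right)} = 4 P^{2}$ ($D{\left(P \right)} = \left(2 P\right)^{2} = 4 P^{2}$)
$q = - \frac{31}{8}$ ($q = - \frac{7}{8} + \frac{\left(-4\right) 3 \cdot 2}{8} = - \frac{7}{8} + \frac{\left(-12\right) 2}{8} = - \frac{7}{8} + \frac{1}{8} \left(-24\right) = - \frac{7}{8} - 3 = - \frac{31}{8} \approx -3.875$)
$V = - \frac{1296}{7}$ ($V = - \frac{\left(4 \cdot 3^{2}\right)^{2}}{7} = - \frac{\left(4 \cdot 9\right)^{2}}{7} = - \frac{36^{2}}{7} = \left(- \frac{1}{7}\right) 1296 = - \frac{1296}{7} \approx -185.14$)
$V q + p{\left(-1,-7 \right)} = \left(- \frac{1296}{7}\right) \left(- \frac{31}{8}\right) - 19 = \frac{5022}{7} - 19 = \frac{4889}{7}$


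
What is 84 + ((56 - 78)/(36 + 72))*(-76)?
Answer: 2686/27 ≈ 99.481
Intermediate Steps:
84 + ((56 - 78)/(36 + 72))*(-76) = 84 - 22/108*(-76) = 84 - 22*1/108*(-76) = 84 - 11/54*(-76) = 84 + 418/27 = 2686/27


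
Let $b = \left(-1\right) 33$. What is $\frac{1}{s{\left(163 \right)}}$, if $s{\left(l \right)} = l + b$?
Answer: $\frac{1}{130} \approx 0.0076923$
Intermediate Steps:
$b = -33$
$s{\left(l \right)} = -33 + l$ ($s{\left(l \right)} = l - 33 = -33 + l$)
$\frac{1}{s{\left(163 \right)}} = \frac{1}{-33 + 163} = \frac{1}{130}$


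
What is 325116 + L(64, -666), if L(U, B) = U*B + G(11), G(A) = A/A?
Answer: 282493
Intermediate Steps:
G(A) = 1
L(U, B) = 1 + B*U (L(U, B) = U*B + 1 = B*U + 1 = 1 + B*U)
325116 + L(64, -666) = 325116 + (1 - 666*64) = 325116 + (1 - 42624) = 325116 - 42623 = 282493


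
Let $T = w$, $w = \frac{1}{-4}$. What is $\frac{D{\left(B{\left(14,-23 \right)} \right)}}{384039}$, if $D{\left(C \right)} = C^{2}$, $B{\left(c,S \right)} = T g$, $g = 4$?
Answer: $\frac{1}{384039} \approx 2.6039 \cdot 10^{-6}$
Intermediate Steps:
$w = - \frac{1}{4} \approx -0.25$
$T = - \frac{1}{4} \approx -0.25$
$B{\left(c,S \right)} = -1$ ($B{\left(c,S \right)} = \left(- \frac{1}{4}\right) 4 = -1$)
$\frac{D{\left(B{\left(14,-23 \right)} \right)}}{384039} = \frac{\left(-1\right)^{2}}{384039} = 1 \cdot \frac{1}{384039} = \frac{1}{384039}$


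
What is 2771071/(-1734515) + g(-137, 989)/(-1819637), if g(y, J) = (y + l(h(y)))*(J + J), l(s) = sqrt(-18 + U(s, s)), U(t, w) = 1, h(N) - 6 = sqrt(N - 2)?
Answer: -4572314039437/3156187671055 - 1978*I*sqrt(17)/1819637 ≈ -1.4487 - 0.0044819*I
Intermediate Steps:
h(N) = 6 + sqrt(-2 + N) (h(N) = 6 + sqrt(N - 2) = 6 + sqrt(-2 + N))
l(s) = I*sqrt(17) (l(s) = sqrt(-18 + 1) = sqrt(-17) = I*sqrt(17))
g(y, J) = 2*J*(y + I*sqrt(17)) (g(y, J) = (y + I*sqrt(17))*(J + J) = (y + I*sqrt(17))*(2*J) = 2*J*(y + I*sqrt(17)))
2771071/(-1734515) + g(-137, 989)/(-1819637) = 2771071/(-1734515) + (2*989*(-137 + I*sqrt(17)))/(-1819637) = 2771071*(-1/1734515) + (-270986 + 1978*I*sqrt(17))*(-1/1819637) = -2771071/1734515 + (270986/1819637 - 1978*I*sqrt(17)/1819637) = -4572314039437/3156187671055 - 1978*I*sqrt(17)/1819637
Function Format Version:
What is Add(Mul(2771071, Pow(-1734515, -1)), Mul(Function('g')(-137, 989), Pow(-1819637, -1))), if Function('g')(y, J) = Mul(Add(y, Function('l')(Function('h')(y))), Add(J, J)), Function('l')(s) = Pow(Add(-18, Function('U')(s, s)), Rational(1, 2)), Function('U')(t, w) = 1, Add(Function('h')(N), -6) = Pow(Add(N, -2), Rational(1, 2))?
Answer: Add(Rational(-4572314039437, 3156187671055), Mul(Rational(-1978, 1819637), I, Pow(17, Rational(1, 2)))) ≈ Add(-1.4487, Mul(-0.0044819, I))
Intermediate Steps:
Function('h')(N) = Add(6, Pow(Add(-2, N), Rational(1, 2))) (Function('h')(N) = Add(6, Pow(Add(N, -2), Rational(1, 2))) = Add(6, Pow(Add(-2, N), Rational(1, 2))))
Function('l')(s) = Mul(I, Pow(17, Rational(1, 2))) (Function('l')(s) = Pow(Add(-18, 1), Rational(1, 2)) = Pow(-17, Rational(1, 2)) = Mul(I, Pow(17, Rational(1, 2))))
Function('g')(y, J) = Mul(2, J, Add(y, Mul(I, Pow(17, Rational(1, 2))))) (Function('g')(y, J) = Mul(Add(y, Mul(I, Pow(17, Rational(1, 2)))), Add(J, J)) = Mul(Add(y, Mul(I, Pow(17, Rational(1, 2)))), Mul(2, J)) = Mul(2, J, Add(y, Mul(I, Pow(17, Rational(1, 2))))))
Add(Mul(2771071, Pow(-1734515, -1)), Mul(Function('g')(-137, 989), Pow(-1819637, -1))) = Add(Mul(2771071, Pow(-1734515, -1)), Mul(Mul(2, 989, Add(-137, Mul(I, Pow(17, Rational(1, 2))))), Pow(-1819637, -1))) = Add(Mul(2771071, Rational(-1, 1734515)), Mul(Add(-270986, Mul(1978, I, Pow(17, Rational(1, 2)))), Rational(-1, 1819637))) = Add(Rational(-2771071, 1734515), Add(Rational(270986, 1819637), Mul(Rational(-1978, 1819637), I, Pow(17, Rational(1, 2))))) = Add(Rational(-4572314039437, 3156187671055), Mul(Rational(-1978, 1819637), I, Pow(17, Rational(1, 2))))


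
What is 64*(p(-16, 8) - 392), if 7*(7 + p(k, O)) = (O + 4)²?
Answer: -169536/7 ≈ -24219.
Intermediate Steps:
p(k, O) = -7 + (4 + O)²/7 (p(k, O) = -7 + (O + 4)²/7 = -7 + (4 + O)²/7)
64*(p(-16, 8) - 392) = 64*((-7 + (4 + 8)²/7) - 392) = 64*((-7 + (⅐)*12²) - 392) = 64*((-7 + (⅐)*144) - 392) = 64*((-7 + 144/7) - 392) = 64*(95/7 - 392) = 64*(-2649/7) = -169536/7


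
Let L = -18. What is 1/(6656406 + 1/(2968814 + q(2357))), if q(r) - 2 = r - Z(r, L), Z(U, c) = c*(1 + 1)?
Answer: 2971209/19777573414855 ≈ 1.5023e-7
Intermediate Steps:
Z(U, c) = 2*c (Z(U, c) = c*2 = 2*c)
q(r) = 38 + r (q(r) = 2 + (r - 2*(-18)) = 2 + (r - 1*(-36)) = 2 + (r + 36) = 2 + (36 + r) = 38 + r)
1/(6656406 + 1/(2968814 + q(2357))) = 1/(6656406 + 1/(2968814 + (38 + 2357))) = 1/(6656406 + 1/(2968814 + 2395)) = 1/(6656406 + 1/2971209) = 1/(19777573414855/2971209) = 2971209/19777573414855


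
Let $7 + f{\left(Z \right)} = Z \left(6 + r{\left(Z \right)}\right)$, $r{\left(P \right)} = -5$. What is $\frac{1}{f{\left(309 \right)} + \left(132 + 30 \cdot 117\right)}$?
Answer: $\frac{1}{3944} \approx 0.00025355$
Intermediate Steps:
$f{\left(Z \right)} = -7 + Z$ ($f{\left(Z \right)} = -7 + Z \left(6 - 5\right) = -7 + Z 1 = -7 + Z$)
$\frac{1}{f{\left(309 \right)} + \left(132 + 30 \cdot 117\right)} = \frac{1}{\left(-7 + 309\right) + \left(132 + 30 \cdot 117\right)} = \frac{1}{302 + \left(132 + 3510\right)} = \frac{1}{302 + 3642} = \frac{1}{3944}$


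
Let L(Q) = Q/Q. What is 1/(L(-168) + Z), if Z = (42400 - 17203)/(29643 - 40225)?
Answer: -286/395 ≈ -0.72405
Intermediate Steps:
L(Q) = 1
Z = -681/286 (Z = 25197/(-10582) = 25197*(-1/10582) = -681/286 ≈ -2.3811)
1/(L(-168) + Z) = 1/(1 - 681/286) = 1/(-395/286) = -286/395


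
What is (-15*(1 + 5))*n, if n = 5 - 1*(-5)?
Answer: -900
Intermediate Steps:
n = 10 (n = 5 + 5 = 10)
(-15*(1 + 5))*n = -15*(1 + 5)*10 = -15*6*10 = -5*18*10 = -90*10 = -900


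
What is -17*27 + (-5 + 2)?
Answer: -462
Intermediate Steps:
-17*27 + (-5 + 2) = -459 - 3 = -462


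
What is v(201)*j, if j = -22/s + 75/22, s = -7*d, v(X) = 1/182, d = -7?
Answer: 3191/196196 ≈ 0.016264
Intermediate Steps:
v(X) = 1/182
s = 49 (s = -7*(-7) = 49)
j = 3191/1078 (j = -22/49 + 75/22 = 3191/1078 ≈ 2.9601)
v(201)*j = (1/182)*(3191/1078) = 3191/196196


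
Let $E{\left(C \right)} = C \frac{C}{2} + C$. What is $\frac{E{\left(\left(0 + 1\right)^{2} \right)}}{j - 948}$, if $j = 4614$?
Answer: $\frac{1}{2444} \approx 0.00040917$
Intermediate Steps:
$E{\left(C \right)} = C + \frac{C^{2}}{2}$ ($E{\left(C \right)} = C C \frac{1}{2} + C = C \frac{C}{2} + C = \frac{C^{2}}{2} + C = C + \frac{C^{2}}{2}$)
$\frac{E{\left(\left(0 + 1\right)^{2} \right)}}{j - 948} = \frac{\frac{1}{2} \left(0 + 1\right)^{2} \left(2 + \left(0 + 1\right)^{2}\right)}{4614 - 948} = \frac{\frac{1}{2} \cdot 1^{2} \left(2 + 1^{2}\right)}{3666} = \frac{1}{2} \cdot 1 \left(2 + 1\right) \frac{1}{3666} = \frac{1}{2} \cdot 1 \cdot 3 \cdot \frac{1}{3666} = \frac{3}{2} \cdot \frac{1}{3666} = \frac{1}{2444}$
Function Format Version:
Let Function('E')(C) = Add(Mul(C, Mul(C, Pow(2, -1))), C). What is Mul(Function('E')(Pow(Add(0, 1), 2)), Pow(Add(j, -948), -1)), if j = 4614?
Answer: Rational(1, 2444) ≈ 0.00040917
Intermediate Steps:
Function('E')(C) = Add(C, Mul(Rational(1, 2), Pow(C, 2))) (Function('E')(C) = Add(Mul(C, Mul(C, Rational(1, 2))), C) = Add(Mul(C, Mul(Rational(1, 2), C)), C) = Add(Mul(Rational(1, 2), Pow(C, 2)), C) = Add(C, Mul(Rational(1, 2), Pow(C, 2))))
Mul(Function('E')(Pow(Add(0, 1), 2)), Pow(Add(j, -948), -1)) = Mul(Mul(Rational(1, 2), Pow(Add(0, 1), 2), Add(2, Pow(Add(0, 1), 2))), Pow(Add(4614, -948), -1)) = Mul(Mul(Rational(1, 2), Pow(1, 2), Add(2, Pow(1, 2))), Pow(3666, -1)) = Mul(Mul(Rational(1, 2), 1, Add(2, 1)), Rational(1, 3666)) = Mul(Mul(Rational(1, 2), 1, 3), Rational(1, 3666)) = Mul(Rational(3, 2), Rational(1, 3666)) = Rational(1, 2444)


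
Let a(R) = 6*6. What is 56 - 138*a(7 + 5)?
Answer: -4912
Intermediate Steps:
a(R) = 36
56 - 138*a(7 + 5) = 56 - 138*36 = 56 - 4968 = -4912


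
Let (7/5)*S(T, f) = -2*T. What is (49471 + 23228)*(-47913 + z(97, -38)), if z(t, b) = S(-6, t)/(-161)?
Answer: -3925601401689/1127 ≈ -3.4832e+9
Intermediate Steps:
S(T, f) = -10*T/7 (S(T, f) = 5*(-2*T)/7 = -10*T/7)
z(t, b) = -60/1127 (z(t, b) = -10/7*(-6)/(-161) = (60/7)*(-1/161) = -60/1127)
(49471 + 23228)*(-47913 + z(97, -38)) = (49471 + 23228)*(-47913 - 60/1127) = 72699*(-53998011/1127) = -3925601401689/1127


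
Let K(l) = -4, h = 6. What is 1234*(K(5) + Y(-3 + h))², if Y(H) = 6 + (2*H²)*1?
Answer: 493600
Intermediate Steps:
Y(H) = 6 + 2*H²
1234*(K(5) + Y(-3 + h))² = 1234*(-4 + (6 + 2*(-3 + 6)²))² = 1234*(-4 + (6 + 2*3²))² = 1234*(-4 + (6 + 2*9))² = 1234*(-4 + (6 + 18))² = 1234*(-4 + 24)² = 1234*20² = 1234*400 = 493600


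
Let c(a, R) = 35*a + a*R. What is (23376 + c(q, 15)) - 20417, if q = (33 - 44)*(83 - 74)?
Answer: -1991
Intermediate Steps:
q = -99 (q = -11*9 = -99)
c(a, R) = 35*a + R*a
(23376 + c(q, 15)) - 20417 = (23376 - 99*(35 + 15)) - 20417 = (23376 - 99*50) - 20417 = (23376 - 4950) - 20417 = 18426 - 20417 = -1991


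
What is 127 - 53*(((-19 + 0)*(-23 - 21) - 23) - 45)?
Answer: -40577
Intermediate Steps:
127 - 53*(((-19 + 0)*(-23 - 21) - 23) - 45) = 127 - 53*((-19*(-44) - 23) - 45) = 127 - 53*((836 - 23) - 45) = 127 - 53*(813 - 45) = 127 - 53*768 = 127 - 40704 = -40577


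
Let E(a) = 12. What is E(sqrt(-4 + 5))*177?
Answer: 2124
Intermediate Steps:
E(sqrt(-4 + 5))*177 = 12*177 = 2124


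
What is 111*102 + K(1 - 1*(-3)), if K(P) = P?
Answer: 11326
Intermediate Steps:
111*102 + K(1 - 1*(-3)) = 111*102 + (1 - 1*(-3)) = 11322 + (1 + 3) = 11322 + 4 = 11326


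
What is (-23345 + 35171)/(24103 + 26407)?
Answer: 5913/25255 ≈ 0.23413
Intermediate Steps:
(-23345 + 35171)/(24103 + 26407) = 11826/50510 = 11826*(1/50510) = 5913/25255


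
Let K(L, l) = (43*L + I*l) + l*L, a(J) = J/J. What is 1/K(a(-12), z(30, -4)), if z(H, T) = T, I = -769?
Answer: 1/3115 ≈ 0.00032103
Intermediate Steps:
a(J) = 1
K(L, l) = -769*l + 43*L + L*l (K(L, l) = (43*L - 769*l) + l*L = (-769*l + 43*L) + L*l = -769*l + 43*L + L*l)
1/K(a(-12), z(30, -4)) = 1/(-769*(-4) + 43*1 + 1*(-4)) = 1/(3076 + 43 - 4) = 1/3115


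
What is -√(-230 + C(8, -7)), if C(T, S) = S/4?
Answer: -3*I*√103/2 ≈ -15.223*I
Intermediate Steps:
C(T, S) = S/4 (C(T, S) = S*(¼) = S/4)
-√(-230 + C(8, -7)) = -√(-230 + (¼)*(-7)) = -√(-230 - 7/4) = -√(-927/4) = -3*I*√103/2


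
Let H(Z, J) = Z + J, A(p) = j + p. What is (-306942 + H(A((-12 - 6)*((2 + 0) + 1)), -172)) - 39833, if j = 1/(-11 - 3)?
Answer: -4858015/14 ≈ -3.4700e+5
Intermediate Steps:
j = -1/14 (j = 1/(-14) = -1/14 ≈ -0.071429)
A(p) = -1/14 + p
H(Z, J) = J + Z
(-306942 + H(A((-12 - 6)*((2 + 0) + 1)), -172)) - 39833 = (-306942 + (-172 + (-1/14 + (-12 - 6)*((2 + 0) + 1)))) - 39833 = (-306942 + (-172 + (-1/14 - 18*(2 + 1)))) - 39833 = (-306942 + (-172 + (-1/14 - 18*3))) - 39833 = (-306942 + (-172 + (-1/14 - 54))) - 39833 = (-306942 + (-172 - 757/14)) - 39833 = (-306942 - 3165/14) - 39833 = -4300353/14 - 39833 = -4858015/14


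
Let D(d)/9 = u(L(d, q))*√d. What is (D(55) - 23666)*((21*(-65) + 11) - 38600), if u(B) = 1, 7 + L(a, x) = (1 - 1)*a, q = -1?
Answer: 945551364 - 359586*√55 ≈ 9.4288e+8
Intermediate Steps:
L(a, x) = -7 (L(a, x) = -7 + (1 - 1)*a = -7 + 0*a = -7 + 0 = -7)
D(d) = 9*√d (D(d) = 9*(1*√d) = 9*√d)
(D(55) - 23666)*((21*(-65) + 11) - 38600) = (9*√55 - 23666)*((21*(-65) + 11) - 38600) = (-23666 + 9*√55)*((-1365 + 11) - 38600) = (-23666 + 9*√55)*(-1354 - 38600) = (-23666 + 9*√55)*(-39954) = 945551364 - 359586*√55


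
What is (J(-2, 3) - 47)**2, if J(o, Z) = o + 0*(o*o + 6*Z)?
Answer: 2401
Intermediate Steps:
J(o, Z) = o (J(o, Z) = o + 0*(o**2 + 6*Z) = o + 0 = o)
(J(-2, 3) - 47)**2 = (-2 - 47)**2 = (-49)**2 = 2401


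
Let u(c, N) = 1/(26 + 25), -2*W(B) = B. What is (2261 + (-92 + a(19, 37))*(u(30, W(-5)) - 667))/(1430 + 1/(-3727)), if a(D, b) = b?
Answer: 7402533857/271810059 ≈ 27.234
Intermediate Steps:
W(B) = -B/2
u(c, N) = 1/51
(2261 + (-92 + a(19, 37))*(u(30, W(-5)) - 667))/(1430 + 1/(-3727)) = (2261 + (-92 + 37)*(1/51 - 667))/(1430 + 1/(-3727)) = (2261 - 55*(-34016/51))/(1430 - 1/3727) = (2261 + 1870880/51)/(5329609/3727) = (1986191/51)*(3727/5329609) = 7402533857/271810059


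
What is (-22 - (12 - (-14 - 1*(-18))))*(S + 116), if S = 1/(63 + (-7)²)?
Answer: -194895/56 ≈ -3480.3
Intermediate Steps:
S = 1/112 (S = 1/(63 + 49) = 1/112 ≈ 0.0089286)
(-22 - (12 - (-14 - 1*(-18))))*(S + 116) = (-22 - (12 - (-14 - 1*(-18))))*(1/112 + 116) = (-22 - (12 - (-14 + 18)))*(12993/112) = (-22 - (12 - 1*4))*(12993/112) = (-22 - (12 - 4))*(12993/112) = (-22 - 1*8)*(12993/112) = (-22 - 8)*(12993/112) = -30*12993/112 = -194895/56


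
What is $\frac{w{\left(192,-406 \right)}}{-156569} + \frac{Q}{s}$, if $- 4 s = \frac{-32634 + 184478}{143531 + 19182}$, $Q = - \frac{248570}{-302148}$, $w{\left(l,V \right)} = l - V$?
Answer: $- \frac{64687566101833}{18324708312834} \approx -3.5301$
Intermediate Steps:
$Q = \frac{17755}{21582}$ ($Q = \left(-248570\right) \left(- \frac{1}{302148}\right) = \frac{17755}{21582} \approx 0.82268$)
$s = - \frac{37961}{162713}$ ($s = - \frac{\left(-32634 + 184478\right) \frac{1}{143531 + 19182}}{4} = - \frac{151844 \cdot \frac{1}{162713}}{4} = \left(- \frac{1}{4}\right) \frac{151844}{162713} = - \frac{37961}{162713} \approx -0.2333$)
$\frac{w{\left(192,-406 \right)}}{-156569} + \frac{Q}{s} = \frac{192 - -406}{-156569} + \frac{17755}{21582 \left(- \frac{37961}{162713}\right)} = \left(192 + 406\right) \left(- \frac{1}{156569}\right) + \frac{17755}{21582} \left(- \frac{162713}{37961}\right) = 598 \left(- \frac{1}{156569}\right) - \frac{2888969315}{819274302} = - \frac{598}{156569} - \frac{2888969315}{819274302} = - \frac{64687566101833}{18324708312834}$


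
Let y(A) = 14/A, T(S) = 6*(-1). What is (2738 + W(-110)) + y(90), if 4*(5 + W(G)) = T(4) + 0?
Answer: 245849/90 ≈ 2731.7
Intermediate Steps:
T(S) = -6
W(G) = -13/2 (W(G) = -5 + (-6 + 0)/4 = -5 + (¼)*(-6) = -5 - 3/2 = -13/2)
(2738 + W(-110)) + y(90) = (2738 - 13/2) + 14/90 = 5463/2 + 14*(1/90) = 5463/2 + 7/45 = 245849/90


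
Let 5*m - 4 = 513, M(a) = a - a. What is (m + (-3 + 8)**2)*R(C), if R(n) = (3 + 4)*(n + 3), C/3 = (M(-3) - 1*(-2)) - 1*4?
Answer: -13482/5 ≈ -2696.4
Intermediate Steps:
M(a) = 0
m = 517/5 (m = 4/5 + (1/5)*513 = 4/5 + 513/5 = 517/5 ≈ 103.40)
C = -6 (C = 3*((0 - 1*(-2)) - 1*4) = 3*((0 + 2) - 4) = 3*(2 - 4) = 3*(-2) = -6)
R(n) = 21 + 7*n (R(n) = 7*(3 + n) = 21 + 7*n)
(m + (-3 + 8)**2)*R(C) = (517/5 + (-3 + 8)**2)*(21 + 7*(-6)) = (517/5 + 5**2)*(21 - 42) = (517/5 + 25)*(-21) = (642/5)*(-21) = -13482/5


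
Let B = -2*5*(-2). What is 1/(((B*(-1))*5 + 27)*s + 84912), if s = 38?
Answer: 1/82138 ≈ 1.2175e-5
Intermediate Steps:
B = 20 (B = -10*(-2) = 20)
1/(((B*(-1))*5 + 27)*s + 84912) = 1/(((20*(-1))*5 + 27)*38 + 84912) = 1/((-20*5 + 27)*38 + 84912) = 1/((-100 + 27)*38 + 84912) = 1/(-73*38 + 84912) = 1/(-2774 + 84912) = 1/82138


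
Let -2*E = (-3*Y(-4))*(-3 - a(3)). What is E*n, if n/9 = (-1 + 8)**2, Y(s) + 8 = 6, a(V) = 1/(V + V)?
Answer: 8379/2 ≈ 4189.5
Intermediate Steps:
a(V) = 1/(2*V)
Y(s) = -2 (Y(s) = -8 + 6 = -2)
n = 441 (n = 9*(-1 + 8)**2 = 9*7**2 = 9*49 = 441)
E = 19/2 (E = -(-3*(-2))*(-3 - 1/(2*3))/2 = -3*(-3 - 1/(2*3)) = -3*(-3 - 1*1/6) = -3*(-3 - 1/6) = -3*(-19)/6 = -1/2*(-19) = 19/2 ≈ 9.5000)
E*n = (19/2)*441 = 8379/2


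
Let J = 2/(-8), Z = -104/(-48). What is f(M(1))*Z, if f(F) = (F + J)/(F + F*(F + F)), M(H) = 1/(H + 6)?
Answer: -91/72 ≈ -1.2639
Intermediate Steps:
Z = 13/6 (Z = -104*(-1/48) = 13/6 ≈ 2.1667)
M(H) = 1/(6 + H)
J = -¼ (J = 2*(-⅛) = -¼ ≈ -0.25000)
f(F) = (-¼ + F)/(F + 2*F²) (f(F) = (F - ¼)/(F + F*(F + F)) = (-¼ + F)/(F + F*(2*F)) = (-¼ + F)/(F + 2*F²))
f(M(1))*Z = ((-¼ + 1/(6 + 1))/((1/(6 + 1))*(1 + 2/(6 + 1))))*(13/6) = ((-¼ + 1/7)/((1/7)*(1 + 2/7)))*(13/6) = ((-¼ + ⅐)/((⅐)*(1 + 2*(⅐))))*(13/6) = (7*(-3/28)/(1 + 2/7))*(13/6) = (7*(-3/28)/(9/7))*(13/6) = (7*(7/9)*(-3/28))*(13/6) = -7/12*13/6 = -91/72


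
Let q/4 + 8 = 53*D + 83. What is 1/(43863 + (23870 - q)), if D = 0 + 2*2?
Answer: 1/66585 ≈ 1.5018e-5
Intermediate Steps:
D = 4 (D = 0 + 4 = 4)
q = 1148 (q = -32 + 4*(53*4 + 83) = -32 + 4*(212 + 83) = -32 + 4*295 = -32 + 1180 = 1148)
1/(43863 + (23870 - q)) = 1/(43863 + (23870 - 1*1148)) = 1/(43863 + (23870 - 1148)) = 1/(43863 + 22722) = 1/66585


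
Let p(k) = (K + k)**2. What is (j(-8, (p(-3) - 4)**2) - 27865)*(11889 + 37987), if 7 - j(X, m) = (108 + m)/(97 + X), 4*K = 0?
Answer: -123667292620/89 ≈ -1.3895e+9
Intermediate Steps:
K = 0 (K = (1/4)*0 = 0)
p(k) = k**2 (p(k) = (0 + k)**2 = k**2)
j(X, m) = 7 - (108 + m)/(97 + X)
(j(-8, (p(-3) - 4)**2) - 27865)*(11889 + 37987) = ((571 - ((-3)**2 - 4)**2 + 7*(-8))/(97 - 8) - 27865)*(11889 + 37987) = ((571 - (9 - 4)**2 - 56)/89 - 27865)*49876 = ((571 - 1*5**2 - 56)/89 - 27865)*49876 = ((571 - 1*25 - 56)/89 - 27865)*49876 = ((571 - 25 - 56)/89 - 27865)*49876 = ((1/89)*490 - 27865)*49876 = (490/89 - 27865)*49876 = -2479495/89*49876 = -123667292620/89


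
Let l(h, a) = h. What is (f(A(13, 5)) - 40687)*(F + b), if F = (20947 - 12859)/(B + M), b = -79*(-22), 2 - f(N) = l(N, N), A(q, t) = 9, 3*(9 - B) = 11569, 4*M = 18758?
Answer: -359354145548/5053 ≈ -7.1117e+7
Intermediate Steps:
M = 9379/2 (M = (¼)*18758 = 9379/2 ≈ 4689.5)
B = -11542/3 (B = 9 - ⅓*11569 = 9 - 11569/3 = -11542/3 ≈ -3847.3)
f(N) = 2 - N
b = 1738
F = 48528/5053 (F = (20947 - 12859)/(-11542/3 + 9379/2) = 8088/(5053/6) = 8088*(6/5053) = 48528/5053 ≈ 9.6038)
(f(A(13, 5)) - 40687)*(F + b) = ((2 - 1*9) - 40687)*(48528/5053 + 1738) = ((2 - 9) - 40687)*(8830642/5053) = (-7 - 40687)*(8830642/5053) = -40694*8830642/5053 = -359354145548/5053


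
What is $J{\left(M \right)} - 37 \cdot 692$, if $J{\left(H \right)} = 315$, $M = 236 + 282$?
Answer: $-25289$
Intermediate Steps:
$M = 518$
$J{\left(M \right)} - 37 \cdot 692 = 315 - 37 \cdot 692 = 315 - 25604 = -25289$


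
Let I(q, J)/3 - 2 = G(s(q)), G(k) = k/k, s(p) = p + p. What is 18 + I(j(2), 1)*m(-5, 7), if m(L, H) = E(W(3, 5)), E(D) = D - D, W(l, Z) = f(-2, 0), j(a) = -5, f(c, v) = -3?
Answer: 18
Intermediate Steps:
W(l, Z) = -3
E(D) = 0
m(L, H) = 0
s(p) = 2*p
G(k) = 1
I(q, J) = 9 (I(q, J) = 6 + 3*1 = 6 + 3 = 9)
18 + I(j(2), 1)*m(-5, 7) = 18 + 9*0 = 18 + 0 = 18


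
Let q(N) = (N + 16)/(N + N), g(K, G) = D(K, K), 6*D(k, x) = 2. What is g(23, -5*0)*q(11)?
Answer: 9/22 ≈ 0.40909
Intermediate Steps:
D(k, x) = ⅓ (D(k, x) = (⅙)*2 = ⅓)
g(K, G) = ⅓
q(N) = (16 + N)/(2*N) (q(N) = (16 + N)/((2*N)) = (16 + N)*(1/(2*N)) = (16 + N)/(2*N))
g(23, -5*0)*q(11) = ((½)*(16 + 11)/11)/3 = ((½)*(1/11)*27)/3 = (⅓)*(27/22) = 9/22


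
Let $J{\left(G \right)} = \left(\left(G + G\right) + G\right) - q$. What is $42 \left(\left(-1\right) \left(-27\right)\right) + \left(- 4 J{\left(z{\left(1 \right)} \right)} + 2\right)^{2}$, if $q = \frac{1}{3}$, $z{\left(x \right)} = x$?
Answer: $\frac{10882}{9} \approx 1209.1$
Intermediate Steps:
$q = \frac{1}{3} \approx 0.33333$
$J{\left(G \right)} = - \frac{1}{3} + 3 G$ ($J{\left(G \right)} = \left(\left(G + G\right) + G\right) - \frac{1}{3} = \left(2 G + G\right) - \frac{1}{3} = 3 G - \frac{1}{3} = - \frac{1}{3} + 3 G$)
$42 \left(\left(-1\right) \left(-27\right)\right) + \left(- 4 J{\left(z{\left(1 \right)} \right)} + 2\right)^{2} = 42 \left(\left(-1\right) \left(-27\right)\right) + \left(- 4 \left(- \frac{1}{3} + 3 \cdot 1\right) + 2\right)^{2} = 42 \cdot 27 + \left(- 4 \left(- \frac{1}{3} + 3\right) + 2\right)^{2} = 1134 + \left(\left(-4\right) \frac{8}{3} + 2\right)^{2} = 1134 + \left(- \frac{32}{3} + 2\right)^{2} = 1134 + \left(- \frac{26}{3}\right)^{2} = 1134 + \frac{676}{9} = \frac{10882}{9}$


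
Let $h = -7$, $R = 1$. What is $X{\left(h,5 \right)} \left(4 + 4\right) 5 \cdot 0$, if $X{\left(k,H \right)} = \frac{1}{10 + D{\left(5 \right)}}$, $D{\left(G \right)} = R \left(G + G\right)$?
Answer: $0$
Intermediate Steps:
$D{\left(G \right)} = 2 G$ ($D{\left(G \right)} = 1 \left(G + G\right) = 1 \cdot 2 G = 2 G$)
$X{\left(k,H \right)} = \frac{1}{20}$ ($X{\left(k,H \right)} = \frac{1}{10 + 2 \cdot 5} = \frac{1}{10 + 10} = \frac{1}{20}$)
$X{\left(h,5 \right)} \left(4 + 4\right) 5 \cdot 0 = \frac{\left(4 + 4\right) 5}{20} \cdot 0 = \frac{8 \cdot 5}{20} \cdot 0 = \frac{1}{20} \cdot 40 \cdot 0 = 2 \cdot 0 = 0$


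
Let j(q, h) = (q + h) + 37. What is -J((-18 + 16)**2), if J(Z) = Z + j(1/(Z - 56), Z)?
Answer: -2339/52 ≈ -44.981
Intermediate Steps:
j(q, h) = 37 + h + q (j(q, h) = (h + q) + 37 = 37 + h + q)
J(Z) = 37 + 1/(-56 + Z) + 2*Z (J(Z) = Z + (37 + Z + 1/(Z - 56)) = Z + (37 + Z + 1/(-56 + Z)) = 37 + 1/(-56 + Z) + 2*Z)
-J((-18 + 16)**2) = -(1 + (-56 + (-18 + 16)**2)*(37 + 2*(-18 + 16)**2))/(-56 + (-18 + 16)**2) = -(1 + (-56 + (-2)**2)*(37 + 2*(-2)**2))/(-56 + (-2)**2) = -(1 + (-56 + 4)*(37 + 2*4))/(-56 + 4) = -(1 - 52*(37 + 8))/(-52) = -(-1)*(1 - 52*45)/52 = -(-1)*(1 - 2340)/52 = -(-1)*(-2339)/52 = -1*2339/52 = -2339/52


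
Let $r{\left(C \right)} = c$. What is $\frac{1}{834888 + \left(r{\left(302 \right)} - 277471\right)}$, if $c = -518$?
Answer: $\frac{1}{556899} \approx 1.7957 \cdot 10^{-6}$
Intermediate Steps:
$r{\left(C \right)} = -518$
$\frac{1}{834888 + \left(r{\left(302 \right)} - 277471\right)} = \frac{1}{834888 - 277989} = \frac{1}{556899}$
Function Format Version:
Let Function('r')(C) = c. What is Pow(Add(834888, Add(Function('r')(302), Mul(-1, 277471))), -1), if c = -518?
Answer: Rational(1, 556899) ≈ 1.7957e-6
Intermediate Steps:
Function('r')(C) = -518
Pow(Add(834888, Add(Function('r')(302), Mul(-1, 277471))), -1) = Pow(Add(834888, Add(-518, Mul(-1, 277471))), -1) = Pow(Add(834888, Add(-518, -277471)), -1) = Pow(Add(834888, -277989), -1) = Pow(556899, -1) = Rational(1, 556899)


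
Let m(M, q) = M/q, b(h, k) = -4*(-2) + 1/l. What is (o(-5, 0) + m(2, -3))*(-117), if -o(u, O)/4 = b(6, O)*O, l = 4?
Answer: 78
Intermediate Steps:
b(h, k) = 33/4 (b(h, k) = -4*(-2) + 1/4 = 8 + ¼ = 33/4)
o(u, O) = -33*O
(o(-5, 0) + m(2, -3))*(-117) = (-33*0 + 2/(-3))*(-117) = (0 + 2*(-⅓))*(-117) = (0 - ⅔)*(-117) = -⅔*(-117) = 78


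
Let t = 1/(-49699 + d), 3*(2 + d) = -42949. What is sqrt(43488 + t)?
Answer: sqrt(1110810330609)/5054 ≈ 208.54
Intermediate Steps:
d = -42955/3 (d = -2 + (1/3)*(-42949) = -2 - 42949/3 = -42955/3 ≈ -14318.)
t = -3/192052 (t = 1/(-49699 - 42955/3) = 1/(-192052/3) = -3/192052 ≈ -1.5621e-5)
sqrt(43488 + t) = sqrt(43488 - 3/192052) = sqrt(8351957373/192052) = sqrt(1110810330609)/5054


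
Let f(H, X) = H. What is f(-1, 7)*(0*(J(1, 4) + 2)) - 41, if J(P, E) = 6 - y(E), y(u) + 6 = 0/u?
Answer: -41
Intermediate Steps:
y(u) = -6 (y(u) = -6 + 0/u = -6 + 0 = -6)
J(P, E) = 12 (J(P, E) = 6 - 1*(-6) = 6 + 6 = 12)
f(-1, 7)*(0*(J(1, 4) + 2)) - 41 = -0*(12 + 2) - 41 = -0*14 - 41 = -1*0 - 41 = 0 - 41 = -41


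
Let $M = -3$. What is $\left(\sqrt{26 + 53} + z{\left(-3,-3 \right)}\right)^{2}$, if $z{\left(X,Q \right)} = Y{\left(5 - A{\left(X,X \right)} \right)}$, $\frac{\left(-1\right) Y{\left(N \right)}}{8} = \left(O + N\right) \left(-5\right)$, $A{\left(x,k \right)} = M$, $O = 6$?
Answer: $\left(560 + \sqrt{79}\right)^{2} \approx 3.2363 \cdot 10^{5}$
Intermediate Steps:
$A{\left(x,k \right)} = -3$
$Y{\left(N \right)} = 240 + 40 N$ ($Y{\left(N \right)} = - 8 \left(6 + N\right) \left(-5\right) = - 8 \left(-30 - 5 N\right) = 240 + 40 N$)
$z{\left(X,Q \right)} = 560$ ($z{\left(X,Q \right)} = 240 + 40 \left(5 - -3\right) = 240 + 40 \left(5 + 3\right) = 240 + 40 \cdot 8 = 240 + 320 = 560$)
$\left(\sqrt{26 + 53} + z{\left(-3,-3 \right)}\right)^{2} = \left(\sqrt{26 + 53} + 560\right)^{2} = \left(\sqrt{79} + 560\right)^{2} = \left(560 + \sqrt{79}\right)^{2}$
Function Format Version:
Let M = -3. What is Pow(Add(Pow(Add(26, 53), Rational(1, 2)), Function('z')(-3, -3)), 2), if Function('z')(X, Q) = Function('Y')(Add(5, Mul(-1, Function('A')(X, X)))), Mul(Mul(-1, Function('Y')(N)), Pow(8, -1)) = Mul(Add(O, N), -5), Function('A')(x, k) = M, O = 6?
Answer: Pow(Add(560, Pow(79, Rational(1, 2))), 2) ≈ 3.2363e+5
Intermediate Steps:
Function('A')(x, k) = -3
Function('Y')(N) = Add(240, Mul(40, N)) (Function('Y')(N) = Mul(-8, Mul(Add(6, N), -5)) = Mul(-8, Add(-30, Mul(-5, N))) = Add(240, Mul(40, N)))
Function('z')(X, Q) = 560 (Function('z')(X, Q) = Add(240, Mul(40, Add(5, Mul(-1, -3)))) = Add(240, Mul(40, Add(5, 3))) = Add(240, Mul(40, 8)) = Add(240, 320) = 560)
Pow(Add(Pow(Add(26, 53), Rational(1, 2)), Function('z')(-3, -3)), 2) = Pow(Add(Pow(Add(26, 53), Rational(1, 2)), 560), 2) = Pow(Add(Pow(79, Rational(1, 2)), 560), 2) = Pow(Add(560, Pow(79, Rational(1, 2))), 2)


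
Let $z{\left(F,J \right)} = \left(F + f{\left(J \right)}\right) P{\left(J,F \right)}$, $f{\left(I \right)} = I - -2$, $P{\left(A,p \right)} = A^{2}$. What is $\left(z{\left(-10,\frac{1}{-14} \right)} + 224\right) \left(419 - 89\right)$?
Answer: $\frac{101399595}{1372} \approx 73906.0$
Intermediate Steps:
$f{\left(I \right)} = 2 + I$ ($f{\left(I \right)} = I + 2 = 2 + I$)
$z{\left(F,J \right)} = J^{2} \left(2 + F + J\right)$ ($z{\left(F,J \right)} = \left(F + \left(2 + J\right)\right) J^{2} = \left(2 + F + J\right) J^{2} = J^{2} \left(2 + F + J\right)$)
$\left(z{\left(-10,\frac{1}{-14} \right)} + 224\right) \left(419 - 89\right) = \left(\left(\frac{1}{-14}\right)^{2} \left(2 - 10 + \frac{1}{-14}\right) + 224\right) \left(419 - 89\right) = \left(\left(- \frac{1}{14}\right)^{2} \left(2 - 10 - \frac{1}{14}\right) + 224\right) 330 = \left(\frac{1}{196} \left(- \frac{113}{14}\right) + 224\right) 330 = \left(- \frac{113}{2744} + 224\right) 330 = \frac{614543}{2744} \cdot 330 = \frac{101399595}{1372}$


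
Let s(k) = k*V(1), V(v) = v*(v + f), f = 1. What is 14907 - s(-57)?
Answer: 15021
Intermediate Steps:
V(v) = v*(1 + v) (V(v) = v*(v + 1) = v*(1 + v))
s(k) = 2*k (s(k) = k*(1*(1 + 1)) = k*(1*2) = k*2 = 2*k)
14907 - s(-57) = 14907 - 2*(-57) = 14907 - 1*(-114) = 14907 + 114 = 15021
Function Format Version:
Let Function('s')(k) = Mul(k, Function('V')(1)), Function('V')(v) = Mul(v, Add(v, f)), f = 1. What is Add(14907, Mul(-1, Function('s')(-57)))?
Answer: 15021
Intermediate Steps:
Function('V')(v) = Mul(v, Add(1, v)) (Function('V')(v) = Mul(v, Add(v, 1)) = Mul(v, Add(1, v)))
Function('s')(k) = Mul(2, k) (Function('s')(k) = Mul(k, Mul(1, Add(1, 1))) = Mul(k, Mul(1, 2)) = Mul(k, 2) = Mul(2, k))
Add(14907, Mul(-1, Function('s')(-57))) = Add(14907, Mul(-1, Mul(2, -57))) = Add(14907, Mul(-1, -114)) = Add(14907, 114) = 15021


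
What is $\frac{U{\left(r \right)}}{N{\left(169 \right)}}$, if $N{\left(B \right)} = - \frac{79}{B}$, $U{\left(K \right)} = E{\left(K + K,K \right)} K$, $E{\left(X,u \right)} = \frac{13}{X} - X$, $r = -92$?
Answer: $\frac{5719467}{158} \approx 36199.0$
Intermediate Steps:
$E{\left(X,u \right)} = - X + \frac{13}{X}$
$U{\left(K \right)} = K \left(- 2 K + \frac{13}{2 K}\right)$ ($U{\left(K \right)} = \left(- (K + K) + \frac{13}{K + K}\right) K = \left(- 2 K + \frac{13}{2 K}\right) K = K \left(- 2 K + \frac{13}{2 K}\right)$)
$\frac{U{\left(r \right)}}{N{\left(169 \right)}} = \frac{\frac{13}{2} - 2 \left(-92\right)^{2}}{\left(-79\right) \frac{1}{169}} = \frac{\frac{13}{2} - 16928}{\left(-79\right) \frac{1}{169}} = \frac{\frac{13}{2} - 16928}{- \frac{79}{169}} = \left(- \frac{33843}{2}\right) \left(- \frac{169}{79}\right) = \frac{5719467}{158}$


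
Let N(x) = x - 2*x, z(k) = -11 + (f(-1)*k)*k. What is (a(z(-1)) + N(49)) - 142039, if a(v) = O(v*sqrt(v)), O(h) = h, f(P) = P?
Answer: -142088 - 24*I*sqrt(3) ≈ -1.4209e+5 - 41.569*I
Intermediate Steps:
z(k) = -11 - k**2 (z(k) = -11 + (-k)*k = -11 - k**2)
a(v) = v**(3/2) (a(v) = v*sqrt(v) = v**(3/2))
N(x) = -x
(a(z(-1)) + N(49)) - 142039 = ((-11 - 1*(-1)**2)**(3/2) - 1*49) - 142039 = ((-11 - 1*1)**(3/2) - 49) - 142039 = ((-11 - 1)**(3/2) - 49) - 142039 = ((-12)**(3/2) - 49) - 142039 = (-24*I*sqrt(3) - 49) - 142039 = (-49 - 24*I*sqrt(3)) - 142039 = -142088 - 24*I*sqrt(3)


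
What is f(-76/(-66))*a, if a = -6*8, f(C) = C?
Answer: -608/11 ≈ -55.273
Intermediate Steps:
a = -48
f(-76/(-66))*a = -76/(-66)*(-48) = -76*(-1/66)*(-48) = (38/33)*(-48) = -608/11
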